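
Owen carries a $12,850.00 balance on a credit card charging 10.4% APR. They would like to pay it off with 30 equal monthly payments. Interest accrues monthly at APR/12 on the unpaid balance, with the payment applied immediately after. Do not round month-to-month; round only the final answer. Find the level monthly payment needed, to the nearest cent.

$488.27

Monthly rate r = 10.4%/12 = 0.866667% = 0.00866667.
Level-payment amortization: P = B₀·r / (1 − (1+r)^(−n)) = 12850.00·0.00866667 / (1 − 1.00867^(−30)).
Denominator 1 − (1+r)^(−30) = 0.228084199.
P = 111.367 / 0.228084199 ≈ 488.27.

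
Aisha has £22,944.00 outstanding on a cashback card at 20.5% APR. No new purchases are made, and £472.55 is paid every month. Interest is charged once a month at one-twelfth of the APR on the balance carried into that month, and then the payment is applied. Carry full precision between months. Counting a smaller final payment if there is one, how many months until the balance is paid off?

Monthly rate r = 20.5%/12 = 1.70833% = 0.0170833.
Recurrence: B ← B·(1+r) − £472.55.
Month 1: interest £391.96; balance after payment £22,863.41.
Month 2: interest £390.58; balance after payment £22,781.44.
Closed form: n = −ln(1 − rB₀/P)/ln(1+r) = −ln(0.17054)/ln(1.01708) ≈ 104.420, so the balance reaches zero during payment 105.

105 payments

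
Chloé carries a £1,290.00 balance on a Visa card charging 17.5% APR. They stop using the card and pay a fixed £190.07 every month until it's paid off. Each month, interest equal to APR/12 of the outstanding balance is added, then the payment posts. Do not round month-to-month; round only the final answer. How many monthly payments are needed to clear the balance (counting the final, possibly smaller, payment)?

Monthly rate r = 17.5%/12 = 1.45833% = 0.0145833.
Recurrence: B ← B·(1+r) − £190.07.
Month 1: interest £18.81; balance after payment £1,118.74.
Month 2: interest £16.31; balance after payment £944.99.
Closed form: n = −ln(1 − rB₀/P)/ln(1+r) = −ln(0.90102)/ln(1.01458) ≈ 7.199, so the balance reaches zero during payment 8.

8 payments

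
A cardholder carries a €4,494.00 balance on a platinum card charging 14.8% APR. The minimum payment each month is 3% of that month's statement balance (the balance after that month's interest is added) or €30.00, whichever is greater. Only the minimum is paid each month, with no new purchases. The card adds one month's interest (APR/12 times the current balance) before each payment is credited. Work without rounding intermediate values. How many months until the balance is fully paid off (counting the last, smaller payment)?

Monthly rate r = 14.8%/12 = 1.23333% = 0.0123333.
While 3% of the post-interest balance exceeds €30.00, each month B ← (B·(1+r))·(1 − 0.03), i.e. B shrinks by the factor (1+r)·0.97 = 0.98196.
This holds for months 1–84. Entering month 85 the balance is €974.17; 3% of the post-interest balance is now below €30.00, so the flat €30.00 minimum applies from here.
From month 85 a fixed €30.00 at rate r clears €974.17 in 42 more payments. Total: 84 + 42 = 126 months.

126 months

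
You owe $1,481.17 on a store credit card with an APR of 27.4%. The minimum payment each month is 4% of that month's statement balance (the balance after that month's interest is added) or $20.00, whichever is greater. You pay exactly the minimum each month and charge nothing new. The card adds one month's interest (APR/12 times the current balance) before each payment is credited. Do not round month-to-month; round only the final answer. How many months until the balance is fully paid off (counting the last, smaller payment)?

97 months

Monthly rate r = 27.4%/12 = 2.28333% = 0.0228333.
While 4% of the post-interest balance exceeds $20.00, each month B ← (B·(1+r))·(1 − 0.04), i.e. B shrinks by the factor (1+r)·0.96 = 0.98192.
This holds for months 1–61. Entering month 62 the balance is $486.68; 4% of the post-interest balance is now below $20.00, so the flat $20.00 minimum applies from here.
From month 62 a fixed $20.00 at rate r clears $486.68 in 36 more payments. Total: 61 + 36 = 97 months.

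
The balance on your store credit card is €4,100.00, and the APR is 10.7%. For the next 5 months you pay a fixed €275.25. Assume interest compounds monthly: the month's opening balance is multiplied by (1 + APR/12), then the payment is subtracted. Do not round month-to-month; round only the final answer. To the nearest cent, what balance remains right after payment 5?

Monthly rate r = 10.7%/12 = 0.891667% = 0.00891667.
Each month: B ← B·(1+r) − €275.25.
Month 1: interest €36.56; balance after payment €3,861.31.
Month 2: interest €34.43; balance after payment €3,620.49.
Month 3: interest €32.28; balance after payment €3,377.52.
Month 4: interest €30.12; balance after payment €3,132.39.
Month 5: interest €27.93; balance after payment €2,885.07.

€2,885.07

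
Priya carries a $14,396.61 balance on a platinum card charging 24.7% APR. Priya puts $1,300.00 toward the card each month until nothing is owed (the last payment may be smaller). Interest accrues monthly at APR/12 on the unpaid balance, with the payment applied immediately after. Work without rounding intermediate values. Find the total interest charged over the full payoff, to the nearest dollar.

Monthly rate r = 24.7%/12 = 2.05833% = 0.0205833.
Payoff takes n = ⌈−ln(1 − rB₀/P)/ln(1+r)⌉ = ⌈12.697⌉ = 13 payments; the last is $909.40.
Total paid = 12·$1,300.00 + $909.40 = $16,509.40.
Total interest = total paid − principal = $16,509.40 − $14,396.61 = $2,112.79.

$2,113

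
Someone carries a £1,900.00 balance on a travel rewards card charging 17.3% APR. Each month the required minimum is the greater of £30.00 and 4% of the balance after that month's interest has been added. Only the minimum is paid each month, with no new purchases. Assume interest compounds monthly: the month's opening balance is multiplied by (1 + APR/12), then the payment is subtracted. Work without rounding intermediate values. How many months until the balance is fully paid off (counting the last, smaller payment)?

67 months

Monthly rate r = 17.3%/12 = 1.44167% = 0.0144167.
While 4% of the post-interest balance exceeds £30.00, each month B ← (B·(1+r))·(1 − 0.04), i.e. B shrinks by the factor (1+r)·0.96 = 0.97384.
This holds for months 1–36. Entering month 37 the balance is £731.66; 4% of the post-interest balance is now below £30.00, so the flat £30.00 minimum applies from here.
From month 37 a fixed £30.00 at rate r clears £731.66 in 31 more payments. Total: 36 + 31 = 67 months.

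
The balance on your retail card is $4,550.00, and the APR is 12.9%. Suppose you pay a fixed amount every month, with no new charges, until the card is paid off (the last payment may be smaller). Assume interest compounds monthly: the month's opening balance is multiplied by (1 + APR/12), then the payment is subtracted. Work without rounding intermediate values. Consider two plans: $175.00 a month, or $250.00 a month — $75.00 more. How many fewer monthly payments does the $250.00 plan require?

Monthly rate r = 12.9%/12 = 1.075% = 0.01075.
At $175.00/mo: n = ⌈−ln(1 − rB₀/P)/ln(1+r)⌉ = 31 payments (last $115.28); total interest = total paid − $4,550.00 = $815.28.
At $250.00/mo: 21 payments (last $90.75); total interest $540.75.
Payments saved = 31 − 21 = 10.

10 fewer payments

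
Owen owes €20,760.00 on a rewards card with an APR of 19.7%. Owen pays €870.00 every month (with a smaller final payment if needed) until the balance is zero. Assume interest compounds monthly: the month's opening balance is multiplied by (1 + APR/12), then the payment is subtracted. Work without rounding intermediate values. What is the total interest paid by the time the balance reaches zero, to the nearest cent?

€5,803.63

Monthly rate r = 19.7%/12 = 1.64167% = 0.0164167.
Payoff takes n = ⌈−ln(1 − rB₀/P)/ln(1+r)⌉ = ⌈30.531⌉ = 31 payments; the last is €463.63.
Total paid = 30·€870.00 + €463.63 = €26,563.63.
Total interest = total paid − principal = €26,563.63 − €20,760.00 = €5,803.63.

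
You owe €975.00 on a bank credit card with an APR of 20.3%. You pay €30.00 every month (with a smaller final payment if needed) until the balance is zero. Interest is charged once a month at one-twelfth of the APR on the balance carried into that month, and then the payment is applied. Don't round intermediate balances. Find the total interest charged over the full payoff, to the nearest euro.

€452

Monthly rate r = 20.3%/12 = 1.69167% = 0.0169167.
Payoff takes n = ⌈−ln(1 − rB₀/P)/ln(1+r)⌉ = ⌈47.573⌉ = 48 payments; the last is €17.25.
Total paid = 47·€30.00 + €17.25 = €1,427.25.
Total interest = total paid − principal = €1,427.25 − €975.00 = €452.25.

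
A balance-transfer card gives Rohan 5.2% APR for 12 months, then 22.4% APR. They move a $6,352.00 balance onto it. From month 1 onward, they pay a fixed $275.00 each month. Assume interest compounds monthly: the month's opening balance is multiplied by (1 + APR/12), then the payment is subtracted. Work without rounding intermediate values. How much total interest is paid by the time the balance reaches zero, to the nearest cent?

Promo months 1–12 at r₀ = 5.2%/12 = 0.00433333; months 13+ at r₁ = 22.4%/12 = 0.0186667.
After month 12: iterate B ← B·(1+r₀) − $275.00 for 12 months → $3,310.49.
Then at r₁ with $275.00/mo: n₂ = −ln(1 − r₁·B/P)/ln(1+r₁) ≈ 13.76 → 14 more payments.
Total paid = 25·$275.00 + $209.99 = $7,084.99; interest = $7,084.99 − $6,352.00 = $732.99.

$732.99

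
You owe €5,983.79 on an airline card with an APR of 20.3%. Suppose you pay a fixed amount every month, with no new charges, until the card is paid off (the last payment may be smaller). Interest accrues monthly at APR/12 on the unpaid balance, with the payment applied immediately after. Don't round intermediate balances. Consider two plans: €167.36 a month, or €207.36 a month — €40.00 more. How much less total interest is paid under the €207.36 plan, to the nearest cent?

Monthly rate r = 20.3%/12 = 1.69167% = 0.0169167.
At €167.36/mo: n = ⌈−ln(1 − rB₀/P)/ln(1+r)⌉ = 56 payments (last €58.45); total interest = total paid − €5,983.79 = €3,279.46.
At €207.36/mo: 40 payments (last €191.97); total interest €2,295.22.
Interest saved = €3,279.46 − €2,295.22 = €984.24.

€984.24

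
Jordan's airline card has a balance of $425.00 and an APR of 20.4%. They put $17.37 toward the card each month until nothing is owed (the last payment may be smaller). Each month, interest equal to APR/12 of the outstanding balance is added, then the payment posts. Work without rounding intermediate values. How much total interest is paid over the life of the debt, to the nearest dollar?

Monthly rate r = 20.4%/12 = 1.7% = 0.017.
Payoff takes n = ⌈−ln(1 − rB₀/P)/ln(1+r)⌉ = ⌈31.901⌉ = 32 payments; the last is $15.67.
Total paid = 31·$17.37 + $15.67 = $554.14.
Total interest = total paid − principal = $554.14 − $425.00 = $129.14.

$129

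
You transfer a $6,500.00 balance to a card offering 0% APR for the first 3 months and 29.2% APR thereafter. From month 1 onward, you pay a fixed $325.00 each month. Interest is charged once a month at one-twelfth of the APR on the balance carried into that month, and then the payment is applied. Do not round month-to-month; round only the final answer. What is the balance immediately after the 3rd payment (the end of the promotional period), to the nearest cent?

Promo months 1–3 at r₀ = 0%/12 = 0; months 4+ at r₁ = 29.2%/12 = 0.0243333.
After month 3 (no interest yet): B = $6,500.00 − 3·$325.00 = $5,525.00.

$5,525.00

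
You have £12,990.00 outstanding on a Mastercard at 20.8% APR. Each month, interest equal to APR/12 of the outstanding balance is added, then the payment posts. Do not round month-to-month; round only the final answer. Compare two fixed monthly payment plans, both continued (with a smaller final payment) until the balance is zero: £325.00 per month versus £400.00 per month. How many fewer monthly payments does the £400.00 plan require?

20 fewer payments

Monthly rate r = 20.8%/12 = 1.73333% = 0.0173333.
At £325.00/mo: n = ⌈−ln(1 − rB₀/P)/ln(1+r)⌉ = 69 payments (last £221.65); total interest = total paid − £12,990.00 = £9,331.65.
At £400.00/mo: 49 payments (last £63.81); total interest £6,273.81.
Payments saved = 69 − 49 = 20.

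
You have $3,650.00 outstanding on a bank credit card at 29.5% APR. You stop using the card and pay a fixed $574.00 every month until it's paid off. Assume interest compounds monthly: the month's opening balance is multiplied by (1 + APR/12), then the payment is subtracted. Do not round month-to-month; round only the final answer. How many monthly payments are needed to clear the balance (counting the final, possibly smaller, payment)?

Monthly rate r = 29.5%/12 = 2.45833% = 0.0245833.
Recurrence: B ← B·(1+r) − $574.00.
Month 1: interest $89.73; balance after payment $3,165.73.
Month 2: interest $77.82; balance after payment $2,669.55.
Closed form: n = −ln(1 − rB₀/P)/ln(1+r) = −ln(0.84368)/ln(1.02458) ≈ 6.999, so the balance reaches zero during payment 7.

7 months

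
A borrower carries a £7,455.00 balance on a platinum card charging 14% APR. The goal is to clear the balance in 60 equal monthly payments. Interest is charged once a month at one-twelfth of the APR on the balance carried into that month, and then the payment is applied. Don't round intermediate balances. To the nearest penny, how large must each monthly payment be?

£173.46

Monthly rate r = 14%/12 = 1.16667% = 0.0116667.
Level-payment amortization: P = B₀·r / (1 − (1+r)^(−n)) = 7455.00·0.0116667 / (1 − 1.01167^(−60)).
Denominator 1 − (1+r)^(−60) = 0.501398525.
P = 86.975 / 0.501398525 ≈ 173.46.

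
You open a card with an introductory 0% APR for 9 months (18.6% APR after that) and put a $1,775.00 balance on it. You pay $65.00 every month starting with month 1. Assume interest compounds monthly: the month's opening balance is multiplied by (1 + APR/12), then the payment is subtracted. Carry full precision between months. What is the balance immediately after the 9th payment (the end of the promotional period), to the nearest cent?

$1,190.00

Promo months 1–9 at r₀ = 0%/12 = 0; months 10+ at r₁ = 18.6%/12 = 0.0155.
After month 9 (no interest yet): B = $1,775.00 − 9·$65.00 = $1,190.00.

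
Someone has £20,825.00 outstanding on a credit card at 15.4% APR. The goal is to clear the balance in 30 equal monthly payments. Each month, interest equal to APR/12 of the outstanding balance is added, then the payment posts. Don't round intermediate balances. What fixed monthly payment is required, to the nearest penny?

Monthly rate r = 15.4%/12 = 1.28333% = 0.0128333.
Level-payment amortization: P = B₀·r / (1 − (1+r)^(−n)) = 20825.00·0.0128333 / (1 − 1.01283^(−30)).
Denominator 1 − (1+r)^(−30) = 0.317880569.
P = 267.254 / 0.317880569 ≈ 840.74.

£840.74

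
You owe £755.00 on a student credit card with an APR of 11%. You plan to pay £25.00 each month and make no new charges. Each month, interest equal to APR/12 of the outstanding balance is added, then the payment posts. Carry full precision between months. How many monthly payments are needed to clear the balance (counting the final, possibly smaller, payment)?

36 payments

Monthly rate r = 11%/12 = 0.916667% = 0.00916667.
Recurrence: B ← B·(1+r) − £25.00.
Month 1: interest £6.92; balance after payment £736.92.
Month 2: interest £6.76; balance after payment £718.68.
Closed form: n = −ln(1 − rB₀/P)/ln(1+r) = −ln(0.72317)/ln(1.00917) ≈ 35.520, so the balance reaches zero during payment 36.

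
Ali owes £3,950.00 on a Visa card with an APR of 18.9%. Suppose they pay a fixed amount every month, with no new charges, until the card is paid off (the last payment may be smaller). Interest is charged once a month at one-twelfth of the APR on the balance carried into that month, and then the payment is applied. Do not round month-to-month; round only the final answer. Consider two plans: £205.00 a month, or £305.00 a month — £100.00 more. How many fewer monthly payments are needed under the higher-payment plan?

Monthly rate r = 18.9%/12 = 1.575% = 0.01575.
At £205.00/mo: n = ⌈−ln(1 − rB₀/P)/ln(1+r)⌉ = 24 payments (last £29.39); total interest = total paid − £3,950.00 = £794.39.
At £305.00/mo: 15 payments (last £182.93); total interest £502.93.
Payments saved = 24 − 15 = 9.

9 fewer payments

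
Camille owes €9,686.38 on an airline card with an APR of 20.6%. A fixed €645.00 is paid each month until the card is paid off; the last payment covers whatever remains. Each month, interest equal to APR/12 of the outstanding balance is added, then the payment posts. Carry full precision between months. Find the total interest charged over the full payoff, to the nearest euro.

Monthly rate r = 20.6%/12 = 1.71667% = 0.0171667.
Payoff takes n = ⌈−ln(1 − rB₀/P)/ln(1+r)⌉ = ⌈17.516⌉ = 18 payments; the last is €334.22.
Total paid = 17·€645.00 + €334.22 = €11,299.22.
Total interest = total paid − principal = €11,299.22 − €9,686.38 = €1,612.84.

€1,613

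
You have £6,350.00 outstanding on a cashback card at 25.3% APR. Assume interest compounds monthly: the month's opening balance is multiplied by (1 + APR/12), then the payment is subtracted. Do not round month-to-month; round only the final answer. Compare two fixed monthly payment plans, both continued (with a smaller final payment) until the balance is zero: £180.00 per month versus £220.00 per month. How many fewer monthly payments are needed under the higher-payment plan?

Monthly rate r = 25.3%/12 = 2.10833% = 0.0210833.
At £180.00/mo: n = ⌈−ln(1 − rB₀/P)/ln(1+r)⌉ = 66 payments (last £48.01); total interest = total paid − £6,350.00 = £5,398.01.
At £220.00/mo: 45 payments (last £209.45); total interest £3,539.45.
Payments saved = 66 − 45 = 21.

21 fewer payments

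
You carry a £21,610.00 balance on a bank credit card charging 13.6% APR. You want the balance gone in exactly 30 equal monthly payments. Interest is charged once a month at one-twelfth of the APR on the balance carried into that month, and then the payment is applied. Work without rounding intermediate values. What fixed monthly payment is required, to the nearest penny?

Monthly rate r = 13.6%/12 = 1.13333% = 0.0113333.
Level-payment amortization: P = B₀·r / (1 − (1+r)^(−n)) = 21610.00·0.0113333 / (1 − 1.01133^(−30)).
Denominator 1 − (1+r)^(−30) = 0.286867305.
P = 244.913 / 0.286867305 ≈ 853.75.

£853.75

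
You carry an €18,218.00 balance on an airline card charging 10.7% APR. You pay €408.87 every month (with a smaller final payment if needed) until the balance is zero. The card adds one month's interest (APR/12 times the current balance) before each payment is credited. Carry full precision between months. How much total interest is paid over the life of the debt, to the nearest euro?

Monthly rate r = 10.7%/12 = 0.891667% = 0.00891667.
Payoff takes n = ⌈−ln(1 − rB₀/P)/ln(1+r)⌉ = ⌈57.038⌉ = 58 payments; the last is €15.61.
Total paid = 57·€408.87 + €15.61 = €23,321.20.
Total interest = total paid − principal = €23,321.20 − €18,218.00 = €5,103.20.

€5,103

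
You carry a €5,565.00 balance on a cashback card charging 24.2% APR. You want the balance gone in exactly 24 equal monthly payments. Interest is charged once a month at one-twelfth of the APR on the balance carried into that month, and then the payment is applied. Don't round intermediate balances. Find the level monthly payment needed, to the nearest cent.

Monthly rate r = 24.2%/12 = 2.01667% = 0.0201667.
Level-payment amortization: P = B₀·r / (1 − (1+r)^(−n)) = 5565.00·0.0201667 / (1 − 1.02017^(−24)).
Denominator 1 − (1+r)^(−24) = 0.380711663.
P = 112.227 / 0.380711663 ≈ 294.78.

€294.78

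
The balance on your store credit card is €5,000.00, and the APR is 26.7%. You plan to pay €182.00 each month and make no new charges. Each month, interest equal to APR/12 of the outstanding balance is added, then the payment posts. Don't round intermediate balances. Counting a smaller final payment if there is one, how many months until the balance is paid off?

43 payments

Monthly rate r = 26.7%/12 = 2.225% = 0.02225.
Recurrence: B ← B·(1+r) − €182.00.
Month 1: interest €111.25; balance after payment €4,929.25.
Month 2: interest €109.68; balance after payment €4,856.93.
Closed form: n = −ln(1 − rB₀/P)/ln(1+r) = −ln(0.38874)/ln(1.02225) ≈ 42.936, so the balance reaches zero during payment 43.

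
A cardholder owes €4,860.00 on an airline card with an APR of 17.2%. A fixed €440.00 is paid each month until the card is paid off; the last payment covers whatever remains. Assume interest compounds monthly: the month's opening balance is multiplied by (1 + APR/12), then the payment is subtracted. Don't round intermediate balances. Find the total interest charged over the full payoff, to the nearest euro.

€469

Monthly rate r = 17.2%/12 = 1.43333% = 0.0143333.
Payoff takes n = ⌈−ln(1 − rB₀/P)/ln(1+r)⌉ = ⌈12.111⌉ = 13 payments; the last is €48.98.
Total paid = 12·€440.00 + €48.98 = €5,328.98.
Total interest = total paid − principal = €5,328.98 − €4,860.00 = €468.98.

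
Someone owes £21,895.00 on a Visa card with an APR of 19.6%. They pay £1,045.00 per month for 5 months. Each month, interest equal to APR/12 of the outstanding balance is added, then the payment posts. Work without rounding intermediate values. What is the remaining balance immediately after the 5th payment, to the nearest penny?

Monthly rate r = 19.6%/12 = 1.63333% = 0.0163333.
Each month: B ← B·(1+r) − £1,045.00.
Month 1: interest £357.62; balance after payment £21,207.62.
Month 2: interest £346.39; balance after payment £20,509.01.
Month 3: interest £334.98; balance after payment £19,798.99.
Month 4: interest £323.38; balance after payment £19,077.37.
Month 5: interest £311.60; balance after payment £18,343.97.

£18,343.97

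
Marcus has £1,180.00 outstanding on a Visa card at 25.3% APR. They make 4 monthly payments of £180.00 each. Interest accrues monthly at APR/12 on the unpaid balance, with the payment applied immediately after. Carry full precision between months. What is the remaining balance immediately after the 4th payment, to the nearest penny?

£539.61

Monthly rate r = 25.3%/12 = 2.10833% = 0.0210833.
Each month: B ← B·(1+r) − £180.00.
Month 1: interest £24.88; balance after payment £1,024.88.
Month 2: interest £21.61; balance after payment £866.49.
Month 3: interest £18.27; balance after payment £704.75.
Month 4: interest £14.86; balance after payment £539.61.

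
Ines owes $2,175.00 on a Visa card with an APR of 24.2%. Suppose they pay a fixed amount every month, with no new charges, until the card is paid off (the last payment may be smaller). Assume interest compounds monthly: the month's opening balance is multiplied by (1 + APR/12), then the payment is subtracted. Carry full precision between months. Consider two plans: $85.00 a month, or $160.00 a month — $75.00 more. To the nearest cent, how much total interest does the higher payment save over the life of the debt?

Monthly rate r = 24.2%/12 = 2.01667% = 0.0201667.
At $85.00/mo: n = ⌈−ln(1 − rB₀/P)/ln(1+r)⌉ = 37 payments (last $29.80); total interest = total paid − $2,175.00 = $914.80.
At $160.00/mo: 17 payments (last $7.63); total interest $392.63.
Interest saved = $914.80 − $392.63 = $522.17.

$522.17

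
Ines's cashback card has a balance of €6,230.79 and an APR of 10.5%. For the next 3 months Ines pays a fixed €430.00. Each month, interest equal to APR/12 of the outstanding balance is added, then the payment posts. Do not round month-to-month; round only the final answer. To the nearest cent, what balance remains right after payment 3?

€5,094.46

Monthly rate r = 10.5%/12 = 0.875% = 0.00875.
Each month: B ← B·(1+r) − €430.00.
Month 1: interest €54.52; balance after payment €5,855.31.
Month 2: interest €51.23; balance after payment €5,476.54.
Month 3: interest €47.92; balance after payment €5,094.46.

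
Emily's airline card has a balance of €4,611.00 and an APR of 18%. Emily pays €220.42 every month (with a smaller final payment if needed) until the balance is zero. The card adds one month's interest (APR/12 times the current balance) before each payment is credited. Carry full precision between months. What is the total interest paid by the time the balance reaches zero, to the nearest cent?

Monthly rate r = 18%/12 = 1.5% = 0.015.
Payoff takes n = ⌈−ln(1 − rB₀/P)/ln(1+r)⌉ = ⌈25.292⌉ = 26 payments; the last is €64.77.
Total paid = 25·€220.42 + €64.77 = €5,575.27.
Total interest = total paid − principal = €5,575.27 − €4,611.00 = €964.27.

€964.27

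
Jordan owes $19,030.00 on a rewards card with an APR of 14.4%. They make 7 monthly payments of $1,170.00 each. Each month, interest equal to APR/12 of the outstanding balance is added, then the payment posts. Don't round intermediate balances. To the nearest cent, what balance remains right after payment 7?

$12,196.42

Monthly rate r = 14.4%/12 = 1.2% = 0.012.
Each month: B ← B·(1+r) − $1,170.00.
Month 1: interest $228.36; balance after payment $18,088.36.
Month 2: interest $217.06; balance after payment $17,135.42.
Month 3: interest $205.63; balance after payment $16,171.05.
Month 4: interest $194.05; balance after payment $15,195.10.
Month 5: interest $182.34; balance after payment $14,207.44.
Month 6: interest $170.49; balance after payment $13,207.93.
Month 7: interest $158.50; balance after payment $12,196.42.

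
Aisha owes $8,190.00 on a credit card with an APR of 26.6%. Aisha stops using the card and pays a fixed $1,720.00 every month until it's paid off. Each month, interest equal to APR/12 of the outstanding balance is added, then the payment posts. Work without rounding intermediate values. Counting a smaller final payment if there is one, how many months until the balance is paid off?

Monthly rate r = 26.6%/12 = 2.21667% = 0.0221667.
Recurrence: B ← B·(1+r) − $1,720.00.
Month 1: interest $181.55; balance after payment $6,651.55.
Month 2: interest $147.44; balance after payment $5,078.99.
Month 3: interest $112.58; balance after payment $3,471.57.
Month 4: interest $76.95; balance after payment $1,828.52.
Month 5: interest $40.53; balance after payment $149.06.
Month 6: interest $3.30; balance after payment $0.00.

6 months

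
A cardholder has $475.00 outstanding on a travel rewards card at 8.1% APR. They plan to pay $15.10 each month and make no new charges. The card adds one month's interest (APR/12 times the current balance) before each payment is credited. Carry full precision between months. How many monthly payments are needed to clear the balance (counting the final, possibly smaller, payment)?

Monthly rate r = 8.1%/12 = 0.675% = 0.00675.
Recurrence: B ← B·(1+r) − $15.10.
Month 1: interest $3.21; balance after payment $463.11.
Month 2: interest $3.13; balance after payment $451.13.
Closed form: n = −ln(1 − rB₀/P)/ln(1+r) = −ln(0.78767)/ln(1.00675) ≈ 35.479, so the balance reaches zero during payment 36.

36 payments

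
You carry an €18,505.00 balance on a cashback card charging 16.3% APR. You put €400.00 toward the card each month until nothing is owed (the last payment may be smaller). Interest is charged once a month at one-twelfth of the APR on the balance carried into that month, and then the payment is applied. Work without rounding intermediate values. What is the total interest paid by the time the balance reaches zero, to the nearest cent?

Monthly rate r = 16.3%/12 = 1.35833% = 0.0135833.
Payoff takes n = ⌈−ln(1 − rB₀/P)/ln(1+r)⌉ = ⌈73.372⌉ = 74 payments; the last is €149.62.
Total paid = 73·€400.00 + €149.62 = €29,349.62.
Total interest = total paid − principal = €29,349.62 − €18,505.00 = €10,844.62.

€10,844.62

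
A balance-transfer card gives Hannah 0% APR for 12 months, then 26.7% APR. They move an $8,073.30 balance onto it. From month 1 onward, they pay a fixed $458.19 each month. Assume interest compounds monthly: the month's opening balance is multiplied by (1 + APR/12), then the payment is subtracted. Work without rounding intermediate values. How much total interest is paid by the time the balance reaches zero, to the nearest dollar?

$207

Promo months 1–12 at r₀ = 0%/12 = 0; months 13+ at r₁ = 26.7%/12 = 0.02225.
After month 12 (no interest yet): B = $8,073.30 − 12·$458.19 = $2,575.02.
Then at r₁ with $458.19/mo: n₂ = −ln(1 − r₁·B/P)/ln(1+r₁) ≈ 6.07 → 7 more payments.
Total paid = 18·$458.19 + $32.52 = $8,279.94; interest = $8,279.94 − $8,073.30 = $206.64.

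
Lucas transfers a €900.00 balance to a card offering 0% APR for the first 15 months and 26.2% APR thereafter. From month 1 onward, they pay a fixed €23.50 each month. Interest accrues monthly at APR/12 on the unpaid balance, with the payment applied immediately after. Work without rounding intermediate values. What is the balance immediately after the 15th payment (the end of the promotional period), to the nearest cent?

Promo months 1–15 at r₀ = 0%/12 = 0; months 16+ at r₁ = 26.2%/12 = 0.0218333.
After month 15 (no interest yet): B = €900.00 − 15·€23.50 = €547.50.

€547.50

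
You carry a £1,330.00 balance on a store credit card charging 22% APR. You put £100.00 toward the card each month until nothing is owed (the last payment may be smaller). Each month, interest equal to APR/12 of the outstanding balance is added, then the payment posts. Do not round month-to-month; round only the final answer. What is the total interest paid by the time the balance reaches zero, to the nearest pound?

Monthly rate r = 22%/12 = 1.83333% = 0.0183333.
Payoff takes n = ⌈−ln(1 − rB₀/P)/ln(1+r)⌉ = ⌈15.384⌉ = 16 payments; the last is £38.66.
Total paid = 15·£100.00 + £38.66 = £1,538.66.
Total interest = total paid − principal = £1,538.66 − £1,330.00 = £208.66.

£209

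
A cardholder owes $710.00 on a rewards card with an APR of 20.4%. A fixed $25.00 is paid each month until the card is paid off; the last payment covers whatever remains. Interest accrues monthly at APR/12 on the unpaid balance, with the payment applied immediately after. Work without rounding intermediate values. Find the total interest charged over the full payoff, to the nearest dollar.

Monthly rate r = 20.4%/12 = 1.7% = 0.017.
Payoff takes n = ⌈−ln(1 − rB₀/P)/ln(1+r)⌉ = ⌈39.113⌉ = 40 payments; the last is $2.84.
Total paid = 39·$25.00 + $2.84 = $977.84.
Total interest = total paid − principal = $977.84 − $710.00 = $267.84.

$268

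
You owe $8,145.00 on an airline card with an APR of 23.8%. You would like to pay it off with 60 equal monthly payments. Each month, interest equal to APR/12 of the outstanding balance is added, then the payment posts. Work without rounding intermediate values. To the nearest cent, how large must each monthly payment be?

$233.37

Monthly rate r = 23.8%/12 = 1.98333% = 0.0198333.
Level-payment amortization: P = B₀·r / (1 − (1+r)^(−n)) = 8145.00·0.0198333 / (1 − 1.01983^(−60)).
Denominator 1 − (1+r)^(−60) = 0.69221473.
P = 161.543 / 0.69221473 ≈ 233.37.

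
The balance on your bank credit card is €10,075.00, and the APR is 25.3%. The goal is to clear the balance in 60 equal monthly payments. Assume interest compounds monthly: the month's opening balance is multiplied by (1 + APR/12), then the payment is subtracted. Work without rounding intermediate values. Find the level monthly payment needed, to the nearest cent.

€297.49

Monthly rate r = 25.3%/12 = 2.10833% = 0.0210833.
Level-payment amortization: P = B₀·r / (1 − (1+r)^(−n)) = 10075.00·0.0210833 / (1 − 1.02108^(−60)).
Denominator 1 − (1+r)^(−60) = 0.71402455.
P = 212.415 / 0.71402455 ≈ 297.49.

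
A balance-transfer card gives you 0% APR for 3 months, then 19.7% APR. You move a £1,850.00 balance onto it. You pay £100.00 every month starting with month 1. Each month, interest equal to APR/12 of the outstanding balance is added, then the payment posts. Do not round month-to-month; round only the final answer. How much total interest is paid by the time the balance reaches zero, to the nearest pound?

£253

Promo months 1–3 at r₀ = 0%/12 = 0; months 4+ at r₁ = 19.7%/12 = 0.0164167.
After month 3 (no interest yet): B = £1,850.00 − 3·£100.00 = £1,550.00.
Then at r₁ with £100.00/mo: n₂ = −ln(1 − r₁·B/P)/ln(1+r₁) ≈ 18.03 → 19 more payments.
Total paid = 21·£100.00 + £3.36 = £2,103.36; interest = £2,103.36 − £1,850.00 = £253.36.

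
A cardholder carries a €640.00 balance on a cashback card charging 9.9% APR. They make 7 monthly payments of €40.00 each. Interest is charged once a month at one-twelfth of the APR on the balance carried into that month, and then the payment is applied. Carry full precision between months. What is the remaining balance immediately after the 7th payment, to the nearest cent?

Monthly rate r = 9.9%/12 = 0.825% = 0.00825.
Each month: B ← B·(1+r) − €40.00.
Month 1: interest €5.28; balance after payment €605.28.
Month 2: interest €4.99; balance after payment €570.27.
Month 3: interest €4.70; balance after payment €534.98.
Month 4: interest €4.41; balance after payment €499.39.
Month 5: interest €4.12; balance after payment €463.51.
Month 6: interest €3.82; balance after payment €427.34.
Month 7: interest €3.53; balance after payment €390.86.

€390.86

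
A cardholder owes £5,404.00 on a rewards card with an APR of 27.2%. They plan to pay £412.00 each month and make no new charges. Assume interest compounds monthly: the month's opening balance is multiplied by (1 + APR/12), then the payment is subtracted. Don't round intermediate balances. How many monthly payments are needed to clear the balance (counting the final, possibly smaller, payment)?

Monthly rate r = 27.2%/12 = 2.26667% = 0.0226667.
Recurrence: B ← B·(1+r) − £412.00.
Month 1: interest £122.49; balance after payment £5,114.49.
Month 2: interest £115.93; balance after payment £4,818.42.
Closed form: n = −ln(1 − rB₀/P)/ln(1+r) = −ln(0.70269)/ln(1.02267) ≈ 15.742, so the balance reaches zero during payment 16.

16 months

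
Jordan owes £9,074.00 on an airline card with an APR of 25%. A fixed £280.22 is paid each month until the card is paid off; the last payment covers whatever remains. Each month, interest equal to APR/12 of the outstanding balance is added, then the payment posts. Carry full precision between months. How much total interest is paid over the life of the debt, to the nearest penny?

Monthly rate r = 25%/12 = 2.08333% = 0.0208333.
Payoff takes n = ⌈−ln(1 − rB₀/P)/ln(1+r)⌉ = ⌈54.452⌉ = 55 payments; the last is £127.32.
Total paid = 54·£280.22 + £127.32 = £15,259.20.
Total interest = total paid − principal = £15,259.20 − £9,074.00 = £6,185.20.

£6,185.20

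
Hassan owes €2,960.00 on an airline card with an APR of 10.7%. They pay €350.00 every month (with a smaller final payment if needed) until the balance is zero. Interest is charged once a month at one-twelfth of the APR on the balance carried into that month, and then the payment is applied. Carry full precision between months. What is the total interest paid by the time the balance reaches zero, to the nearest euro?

€131

Monthly rate r = 10.7%/12 = 0.891667% = 0.00891667.
Payoff takes n = ⌈−ln(1 − rB₀/P)/ln(1+r)⌉ = ⌈8.832⌉ = 9 payments; the last is €291.47.
Total paid = 8·€350.00 + €291.47 = €3,091.47.
Total interest = total paid − principal = €3,091.47 − €2,960.00 = €131.47.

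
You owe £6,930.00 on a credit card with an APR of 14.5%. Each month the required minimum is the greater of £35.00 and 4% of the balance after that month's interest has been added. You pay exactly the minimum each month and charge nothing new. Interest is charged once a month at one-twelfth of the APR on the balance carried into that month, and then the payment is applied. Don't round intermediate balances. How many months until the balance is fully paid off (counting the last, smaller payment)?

Monthly rate r = 14.5%/12 = 1.20833% = 0.0120833.
While 4% of the post-interest balance exceeds £35.00, each month B ← (B·(1+r))·(1 − 0.04), i.e. B shrinks by the factor (1+r)·0.96 = 0.9716.
This holds for months 1–73. Entering month 74 the balance is £845.90; 4% of the post-interest balance is now below £35.00, so the flat £35.00 minimum applies from here.
From month 74 a fixed £35.00 at rate r clears £845.90 in 29 more payments. Total: 73 + 29 = 102 months.

102 months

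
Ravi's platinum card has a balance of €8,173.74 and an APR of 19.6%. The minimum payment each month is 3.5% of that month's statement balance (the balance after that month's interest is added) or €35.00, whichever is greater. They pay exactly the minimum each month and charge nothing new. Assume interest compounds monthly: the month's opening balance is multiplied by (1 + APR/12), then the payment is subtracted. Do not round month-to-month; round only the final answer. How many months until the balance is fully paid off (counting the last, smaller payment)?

147 months

Monthly rate r = 19.6%/12 = 1.63333% = 0.0163333.
While 3.5% of the post-interest balance exceeds €35.00, each month B ← (B·(1+r))·(1 − 0.035), i.e. B shrinks by the factor (1+r)·0.965 = 0.98076.
This holds for months 1–109. Entering month 110 the balance is €983.65; 3.5% of the post-interest balance is now below €35.00, so the flat €35.00 minimum applies from here.
From month 110 a fixed €35.00 at rate r clears €983.65 in 38 more payments. Total: 109 + 38 = 147 months.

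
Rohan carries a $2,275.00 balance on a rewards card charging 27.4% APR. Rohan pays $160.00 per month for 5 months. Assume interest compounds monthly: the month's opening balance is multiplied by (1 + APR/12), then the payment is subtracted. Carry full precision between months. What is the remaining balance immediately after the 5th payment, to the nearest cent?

Monthly rate r = 27.4%/12 = 2.28333% = 0.0228333.
Each month: B ← B·(1+r) − $160.00.
Month 1: interest $51.95; balance after payment $2,166.95.
Month 2: interest $49.48; balance after payment $2,056.42.
Month 3: interest $46.96; balance after payment $1,943.38.
Month 4: interest $44.37; balance after payment $1,827.75.
Month 5: interest $41.73; balance after payment $1,709.49.

$1,709.49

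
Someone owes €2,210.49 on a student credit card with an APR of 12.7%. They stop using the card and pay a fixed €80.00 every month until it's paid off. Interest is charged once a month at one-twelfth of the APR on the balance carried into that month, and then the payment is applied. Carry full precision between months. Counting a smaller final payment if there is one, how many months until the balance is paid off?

33 payments

Monthly rate r = 12.7%/12 = 1.05833% = 0.0105833.
Recurrence: B ← B·(1+r) − €80.00.
Month 1: interest €23.39; balance after payment €2,153.88.
Month 2: interest €22.80; balance after payment €2,096.68.
Closed form: n = −ln(1 − rB₀/P)/ln(1+r) = −ln(0.70757)/ln(1.01058) ≈ 32.858, so the balance reaches zero during payment 33.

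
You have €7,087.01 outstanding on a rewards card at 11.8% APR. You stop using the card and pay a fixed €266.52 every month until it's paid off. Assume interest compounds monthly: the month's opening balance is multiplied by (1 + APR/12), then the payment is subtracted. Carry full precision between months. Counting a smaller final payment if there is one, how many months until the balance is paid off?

Monthly rate r = 11.8%/12 = 0.983333% = 0.00983333.
Recurrence: B ← B·(1+r) − €266.52.
Month 1: interest €69.69; balance after payment €6,890.18.
Month 2: interest €67.75; balance after payment €6,691.41.
Closed form: n = −ln(1 − rB₀/P)/ln(1+r) = −ln(0.73852)/ln(1.00983) ≈ 30.975, so the balance reaches zero during payment 31.

31 months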